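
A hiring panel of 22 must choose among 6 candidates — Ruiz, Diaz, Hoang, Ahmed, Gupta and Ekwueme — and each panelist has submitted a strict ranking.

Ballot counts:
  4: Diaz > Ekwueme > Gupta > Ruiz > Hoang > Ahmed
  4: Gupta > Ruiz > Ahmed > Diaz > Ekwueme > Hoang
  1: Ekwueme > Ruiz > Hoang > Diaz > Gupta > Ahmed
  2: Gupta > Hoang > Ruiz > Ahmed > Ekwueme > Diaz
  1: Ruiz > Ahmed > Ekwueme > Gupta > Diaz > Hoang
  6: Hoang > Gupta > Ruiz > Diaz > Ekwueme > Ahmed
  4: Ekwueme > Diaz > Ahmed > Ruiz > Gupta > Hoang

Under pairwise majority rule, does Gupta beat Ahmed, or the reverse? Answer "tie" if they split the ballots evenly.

Ballots ranking Gupta above Ahmed: 4 + 4 + 1 + 2 + 6 = 17.
Ballots ranking Ahmed above Gupta: 22 − 17 = 5.
Gupta wins the head-to-head 17–5.

Gupta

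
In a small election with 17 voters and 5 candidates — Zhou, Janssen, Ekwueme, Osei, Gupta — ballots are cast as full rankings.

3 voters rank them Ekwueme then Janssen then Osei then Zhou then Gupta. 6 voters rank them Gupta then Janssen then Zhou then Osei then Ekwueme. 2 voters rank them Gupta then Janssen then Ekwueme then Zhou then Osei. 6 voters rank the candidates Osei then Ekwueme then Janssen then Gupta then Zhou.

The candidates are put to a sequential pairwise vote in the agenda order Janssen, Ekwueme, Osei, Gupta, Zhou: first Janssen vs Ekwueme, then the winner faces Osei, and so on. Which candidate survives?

Round 1: Janssen vs Ekwueme — 8–9, Ekwueme advances.
Round 2: Ekwueme vs Osei — 5–12, Osei advances.
Round 3: Osei vs Gupta — 9–8, Osei advances.
Round 4: Osei vs Zhou — 9–8, Osei advances.
The agenda winner is Osei.

Osei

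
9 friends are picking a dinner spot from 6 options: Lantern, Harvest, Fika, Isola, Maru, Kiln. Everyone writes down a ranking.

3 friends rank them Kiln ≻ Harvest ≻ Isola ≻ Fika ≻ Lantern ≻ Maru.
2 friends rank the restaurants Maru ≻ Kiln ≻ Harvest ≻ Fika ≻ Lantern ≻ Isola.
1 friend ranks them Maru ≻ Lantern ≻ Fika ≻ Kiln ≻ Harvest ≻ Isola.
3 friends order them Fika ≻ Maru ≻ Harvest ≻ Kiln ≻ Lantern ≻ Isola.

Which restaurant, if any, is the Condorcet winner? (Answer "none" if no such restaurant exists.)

none

Check each pair by majority over 9 ballots:
Lantern vs Harvest: Lantern preferred on 1 ballot; Harvest wins 8–1.
Lantern vs Fika: Fika wins 8–1.
Lantern vs Isola: Lantern, 6–3.
Lantern vs Maru: 3 for Lantern, 6 for Maru — Maru by 6–3.
Lantern vs Kiln: Kiln, 8–1.
Harvest–Fika: Harvest 5–4.
Harvest–Isola: Harvest 9–0.
Harvest–Maru: Maru 6–3.
Harvest vs Kiln: 3 to 6, Kiln.
Fika vs Isola: 6 to 3, Fika.
Fika vs Maru: Fika wins 6–3.
Fika vs Kiln: Kiln wins 5–4.
Isola–Maru: Maru 6–3.
Isola–Kiln: Kiln 9–0.
Maru vs Kiln: Maru wins 6–3.
Every restaurant loses at least once (Lantern loses to Harvest; Harvest loses to Maru; Fika loses to Harvest; Isola loses to Lantern; Maru loses to Fika; Kiln loses to Maru). The majority relation contains the cycle Harvest > Fika > Maru > Harvest, so there is no Condorcet winner.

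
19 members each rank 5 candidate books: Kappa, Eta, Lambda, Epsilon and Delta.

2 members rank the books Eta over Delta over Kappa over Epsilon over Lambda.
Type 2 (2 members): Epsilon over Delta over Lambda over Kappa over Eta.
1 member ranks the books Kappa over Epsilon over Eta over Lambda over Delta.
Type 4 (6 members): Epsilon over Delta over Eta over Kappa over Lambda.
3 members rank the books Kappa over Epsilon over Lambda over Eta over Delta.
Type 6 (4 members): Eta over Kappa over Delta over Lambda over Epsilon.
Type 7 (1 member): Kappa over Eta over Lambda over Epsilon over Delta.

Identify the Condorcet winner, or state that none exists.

none

Pairwise majorities:
Kappa vs Eta: Kappa is ranked higher on 2+1+3+1 = 7 ballots, Eta on 12. Eta wins 12–7.
Kappa vs Lambda: Kappa, 17–2.
Kappa vs Epsilon: Kappa preferred on 2+1+3+4+1 = 11 ballots; Kappa wins 11–8.
Kappa vs Delta: 1+3+4+1 = 9 for Kappa, 10 for Delta — Delta by 10–9.
Eta vs Lambda: Eta preferred on 2+1+6+4+1 = 14 ballots; Eta wins 14–5.
Eta vs Epsilon: Eta is ranked higher on 2+4+1 = 7 ballots, Epsilon on 12. Epsilon wins 12–7.
Eta vs Delta: Eta is ranked higher on 2+1+3+4+1 = 11 ballots, Delta on 8. Eta wins 11–8.
Lambda vs Epsilon: 4+1 = 5 for Lambda, 14 for Epsilon — Epsilon by 14–5.
Lambda vs Delta: 5 to 14, Delta.
Epsilon vs Delta: 13 to 6, Epsilon.
Every book loses at least once (Kappa loses to Eta; Eta loses to Epsilon; Lambda loses to Kappa; Epsilon loses to Kappa; Delta loses to Eta). The majority relation contains the cycle Kappa → Epsilon → Eta → Kappa, so there is no Condorcet winner.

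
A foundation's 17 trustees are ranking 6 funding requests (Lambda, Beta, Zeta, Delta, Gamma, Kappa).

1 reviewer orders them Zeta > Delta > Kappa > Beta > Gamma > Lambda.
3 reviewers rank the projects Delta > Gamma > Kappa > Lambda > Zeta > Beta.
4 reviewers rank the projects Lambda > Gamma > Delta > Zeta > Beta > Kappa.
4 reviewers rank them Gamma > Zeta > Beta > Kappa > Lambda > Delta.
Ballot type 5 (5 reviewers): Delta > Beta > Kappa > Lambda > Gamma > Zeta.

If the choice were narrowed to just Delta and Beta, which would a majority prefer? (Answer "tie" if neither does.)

Ballots ranking Delta above Beta: 1 + 3 + 4 + 5 = 13.
Ballots ranking Beta above Delta: 17 − 13 = 4.
Delta wins the head-to-head 13–4.

Delta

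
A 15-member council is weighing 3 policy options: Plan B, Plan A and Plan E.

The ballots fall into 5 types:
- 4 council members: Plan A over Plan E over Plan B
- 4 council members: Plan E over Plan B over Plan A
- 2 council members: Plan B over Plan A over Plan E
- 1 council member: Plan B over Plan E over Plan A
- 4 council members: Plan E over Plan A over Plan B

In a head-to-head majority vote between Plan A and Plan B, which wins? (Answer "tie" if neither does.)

Plan A

Ballots ranking Plan A above Plan B: 4 + 4 = 8.
Ballots ranking Plan B above Plan A: 15 − 8 = 7.
Plan A wins the head-to-head 8–7.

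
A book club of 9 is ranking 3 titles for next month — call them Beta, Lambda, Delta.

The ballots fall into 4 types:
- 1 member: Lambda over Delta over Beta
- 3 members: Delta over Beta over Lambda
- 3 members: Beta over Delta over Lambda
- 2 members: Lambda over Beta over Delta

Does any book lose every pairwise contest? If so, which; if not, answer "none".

Head-to-head results (9 members):
Beta vs Lambda: Beta preferred on 3+3 = 6 ballots; Beta wins 6–3.
Beta vs Delta: Beta preferred on 3+2 = 5 ballots; Beta wins 5–4.
Lambda vs Delta: Delta wins 6–3.
Lambda loses to every other book — it is the Condorcet loser.

Lambda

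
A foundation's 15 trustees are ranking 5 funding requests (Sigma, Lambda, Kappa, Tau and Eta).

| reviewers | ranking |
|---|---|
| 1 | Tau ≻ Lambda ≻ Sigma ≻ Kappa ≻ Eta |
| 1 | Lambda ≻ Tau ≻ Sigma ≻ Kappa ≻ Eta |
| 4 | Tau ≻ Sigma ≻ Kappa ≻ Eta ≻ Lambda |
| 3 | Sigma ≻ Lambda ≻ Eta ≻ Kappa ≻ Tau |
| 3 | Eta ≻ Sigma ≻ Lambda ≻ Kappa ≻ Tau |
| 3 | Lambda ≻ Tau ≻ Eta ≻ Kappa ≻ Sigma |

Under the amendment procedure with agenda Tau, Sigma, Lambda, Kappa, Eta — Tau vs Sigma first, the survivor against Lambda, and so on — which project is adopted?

Lambda

Round 1: Tau vs Sigma — 9–6, Tau advances.
Round 2: Tau vs Lambda — 5–10, Lambda advances.
Round 3: Lambda vs Kappa — 11–4, Lambda advances.
Round 4: Lambda vs Eta — 8–7, Lambda advances.
The agenda winner is Lambda.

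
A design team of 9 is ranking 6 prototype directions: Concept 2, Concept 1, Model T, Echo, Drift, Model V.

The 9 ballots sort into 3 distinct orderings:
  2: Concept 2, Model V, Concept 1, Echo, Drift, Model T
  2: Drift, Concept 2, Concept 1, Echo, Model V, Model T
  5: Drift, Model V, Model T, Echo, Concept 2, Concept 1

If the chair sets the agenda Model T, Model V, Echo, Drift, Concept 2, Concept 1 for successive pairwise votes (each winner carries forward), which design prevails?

Drift

Round 1: Model T vs Model V — 0–9, Model V advances.
Round 2: Model V vs Echo — 7–2, Model V advances.
Round 3: Model V vs Drift — 2–7, Drift advances.
Round 4: Drift vs Concept 2 — 7–2, Drift advances.
Round 5: Drift vs Concept 1 — 7–2, Drift advances.
Drift survives the agenda.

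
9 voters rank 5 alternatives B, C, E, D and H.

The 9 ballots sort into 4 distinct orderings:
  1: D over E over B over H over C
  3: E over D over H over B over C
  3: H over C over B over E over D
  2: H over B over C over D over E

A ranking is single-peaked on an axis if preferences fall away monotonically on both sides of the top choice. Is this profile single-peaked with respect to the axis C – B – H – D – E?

no

Axis positions: C=1, B=2, H=3, D=4, E=5.
Bloc 1: ranking walks positions 4-5-2-3-1; B is ranked above H even though H lies between B and the peak D on the axis — preferences dip and rise again. Not single-peaked.
Bloc 2 (peak E at position 5): ranking walks positions 5-4-3-2-1, expanding outward from the peak — single-peaked.
Bloc 3: ranking walks positions 3-1-2-5-4; C is ranked above B even though B lies between C and the peak H on the axis — preferences dip and rise again. Not single-peaked.
Bloc 4 (peak H at position 3): ranking walks positions 3-2-1-4-5, expanding outward from the peak — single-peaked.
Bloc 1 violates single-peakedness, so the profile is not single-peaked on this axis.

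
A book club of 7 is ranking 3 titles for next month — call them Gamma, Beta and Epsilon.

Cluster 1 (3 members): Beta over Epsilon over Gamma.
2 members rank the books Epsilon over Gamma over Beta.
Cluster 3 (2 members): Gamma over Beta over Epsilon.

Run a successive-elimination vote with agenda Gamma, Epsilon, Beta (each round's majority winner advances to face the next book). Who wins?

Round 1: Gamma vs Epsilon — 2–5, Epsilon advances.
Round 2: Epsilon vs Beta — 2–5, Beta advances.
The agenda winner is Beta.

Beta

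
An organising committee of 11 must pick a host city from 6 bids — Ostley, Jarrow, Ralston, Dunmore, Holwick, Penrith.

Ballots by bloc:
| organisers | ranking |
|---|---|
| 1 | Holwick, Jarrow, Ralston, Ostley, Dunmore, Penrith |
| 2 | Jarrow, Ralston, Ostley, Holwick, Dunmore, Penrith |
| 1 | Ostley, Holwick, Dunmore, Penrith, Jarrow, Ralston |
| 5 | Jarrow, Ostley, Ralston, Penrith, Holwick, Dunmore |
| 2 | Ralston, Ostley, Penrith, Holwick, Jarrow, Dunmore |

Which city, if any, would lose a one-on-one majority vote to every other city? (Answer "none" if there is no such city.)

Pairwise majorities:
Ostley–Jarrow: Jarrow 8–3.
Ostley vs Ralston: Ostley, 6–5.
Ostley vs Dunmore: Ostley is ranked higher on 1+2+1+5+2 = 11 ballots, Dunmore on 0. Ostley wins 11–0.
Ostley–Holwick: Ostley 10–1.
Ostley vs Penrith: 1+2+1+5+2 = 11 for Ostley, 0 for Penrith — Ostley by 11–0.
Jarrow vs Ralston: 9 to 2, Jarrow.
Jarrow vs Dunmore: Jarrow is ranked higher on 1+2+5+2 = 10 ballots, Dunmore on 1. Jarrow wins 10–1.
Jarrow vs Holwick: 2+5 = 7 for Jarrow, 4 for Holwick — Jarrow by 7–4.
Jarrow vs Penrith: Jarrow wins 8–3.
Ralston vs Dunmore: Ralston, 10–1.
Ralston vs Holwick: Ralston, 9–2.
Ralston–Penrith: Ralston 10–1.
Dunmore vs Holwick: 0 to 11, Holwick.
Dunmore vs Penrith: Dunmore preferred on 1+2+1 = 4 ballots; Penrith wins 7–4.
Holwick vs Penrith: Holwick preferred on 1+2+1 = 4 ballots; Penrith wins 7–4.
Dunmore loses to every other city — it is the Condorcet loser.

Dunmore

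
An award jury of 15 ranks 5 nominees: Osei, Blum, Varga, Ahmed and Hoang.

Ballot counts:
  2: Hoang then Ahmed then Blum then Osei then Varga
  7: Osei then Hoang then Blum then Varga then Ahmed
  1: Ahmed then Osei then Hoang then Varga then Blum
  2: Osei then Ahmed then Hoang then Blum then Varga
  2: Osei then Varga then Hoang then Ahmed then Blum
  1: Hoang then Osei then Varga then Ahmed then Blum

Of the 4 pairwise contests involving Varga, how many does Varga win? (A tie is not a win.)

Varga against each rival (15 jurors):
Varga vs Osei: Varga is ranked higher on 0 ballots, Osei on 15. Osei wins 15–0.
Varga vs Blum: Varga is ranked higher on 1+2+1 = 4 ballots, Blum on 11. Blum wins 11–4.
Varga vs Ahmed: Varga, 10–5.
Varga–Hoang: Hoang 13–2.
Varga beats Ahmed; loses to Osei, Blum, Hoang — 1 pairwise win.

1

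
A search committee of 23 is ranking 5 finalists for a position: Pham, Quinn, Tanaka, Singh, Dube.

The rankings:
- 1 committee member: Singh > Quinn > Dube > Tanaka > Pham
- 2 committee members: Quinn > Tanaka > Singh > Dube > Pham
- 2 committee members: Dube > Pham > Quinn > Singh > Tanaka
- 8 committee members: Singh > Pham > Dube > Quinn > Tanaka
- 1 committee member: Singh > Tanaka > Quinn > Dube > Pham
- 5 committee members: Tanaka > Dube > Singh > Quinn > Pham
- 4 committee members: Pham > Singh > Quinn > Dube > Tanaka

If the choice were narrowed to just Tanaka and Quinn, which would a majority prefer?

Ballots ranking Tanaka above Quinn: 1 + 5 = 6.
Ballots ranking Quinn above Tanaka: 23 − 6 = 17.
Quinn wins the head-to-head 17–6.

Quinn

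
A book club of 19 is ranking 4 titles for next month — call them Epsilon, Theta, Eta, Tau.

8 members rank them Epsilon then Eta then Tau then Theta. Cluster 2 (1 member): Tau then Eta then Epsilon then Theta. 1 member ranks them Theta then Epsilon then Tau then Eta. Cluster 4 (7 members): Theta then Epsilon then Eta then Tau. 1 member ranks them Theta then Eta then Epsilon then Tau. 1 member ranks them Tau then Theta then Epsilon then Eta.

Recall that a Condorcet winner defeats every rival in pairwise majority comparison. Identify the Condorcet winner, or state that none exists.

Head-to-head results (19 members):
Epsilon vs Theta: 9 to 10, Theta.
Epsilon vs Eta: Epsilon preferred on 8+1+7+1 = 17 ballots; Epsilon wins 17–2.
Epsilon vs Tau: 8+1+7+1 = 17 for Epsilon, 2 for Tau — Epsilon by 17–2.
Theta vs Eta: 1+7+1+1 = 10 for Theta, 9 for Eta — Theta by 10–9.
Theta vs Tau: Theta preferred on 1+7+1 = 9 ballots; Tau wins 10–9.
Eta vs Tau: 16 to 3, Eta.
Each book drops at least one matchup (Epsilon loses to Theta; Theta loses to Tau; Eta loses to Epsilon; Tau loses to Epsilon); the cycle Epsilon > Tau > Theta > Epsilon rules out a Condorcet winner.

none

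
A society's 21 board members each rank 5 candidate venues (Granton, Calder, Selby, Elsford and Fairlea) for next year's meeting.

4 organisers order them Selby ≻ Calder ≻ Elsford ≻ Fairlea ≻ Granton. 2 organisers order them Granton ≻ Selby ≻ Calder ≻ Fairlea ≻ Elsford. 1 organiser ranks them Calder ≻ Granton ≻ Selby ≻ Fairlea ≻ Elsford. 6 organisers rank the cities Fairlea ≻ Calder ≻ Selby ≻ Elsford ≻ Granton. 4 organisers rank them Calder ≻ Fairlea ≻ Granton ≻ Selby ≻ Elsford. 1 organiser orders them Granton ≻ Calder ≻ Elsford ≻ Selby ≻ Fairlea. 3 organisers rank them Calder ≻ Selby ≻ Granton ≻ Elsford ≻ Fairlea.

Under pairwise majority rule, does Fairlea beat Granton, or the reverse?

Ballots ranking Fairlea above Granton: 4 + 6 + 4 = 14.
Ballots ranking Granton above Fairlea: 21 − 14 = 7.
Fairlea wins the head-to-head 14–7.

Fairlea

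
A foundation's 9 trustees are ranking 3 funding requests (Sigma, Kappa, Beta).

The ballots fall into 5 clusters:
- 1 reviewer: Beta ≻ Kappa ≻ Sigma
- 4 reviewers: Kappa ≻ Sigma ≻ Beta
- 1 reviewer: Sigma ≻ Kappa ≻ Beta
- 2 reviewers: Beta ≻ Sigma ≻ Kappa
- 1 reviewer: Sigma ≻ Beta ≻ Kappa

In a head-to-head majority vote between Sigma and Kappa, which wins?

Ballots ranking Sigma above Kappa: 1 + 2 + 1 = 4.
Ballots ranking Kappa above Sigma: 9 − 4 = 5.
Kappa wins the head-to-head 5–4.

Kappa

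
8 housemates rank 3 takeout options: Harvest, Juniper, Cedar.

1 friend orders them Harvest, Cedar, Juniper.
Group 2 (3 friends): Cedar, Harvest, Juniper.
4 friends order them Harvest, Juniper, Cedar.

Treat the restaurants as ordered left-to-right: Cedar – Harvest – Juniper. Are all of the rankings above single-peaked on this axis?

Axis positions: Cedar=1, Harvest=2, Juniper=3.
Group 1 (peak Harvest at position 2): ranking walks positions 2-1-3, expanding outward from the peak — single-peaked.
Group 2 (peak Cedar at position 1): ranking walks positions 1-2-3, expanding outward from the peak — single-peaked.
Group 3 (peak Harvest at position 2): ranking walks positions 2-3-1, expanding outward from the peak — single-peaked.
Every ranking is single-peaked on this axis.

yes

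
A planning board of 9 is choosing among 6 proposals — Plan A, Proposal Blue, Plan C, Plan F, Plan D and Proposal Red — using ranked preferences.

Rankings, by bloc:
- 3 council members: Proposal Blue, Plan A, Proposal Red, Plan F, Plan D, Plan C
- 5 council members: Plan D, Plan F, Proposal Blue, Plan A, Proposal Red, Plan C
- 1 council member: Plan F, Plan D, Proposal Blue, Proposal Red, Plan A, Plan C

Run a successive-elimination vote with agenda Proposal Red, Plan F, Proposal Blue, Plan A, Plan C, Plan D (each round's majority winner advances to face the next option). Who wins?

Plan D

Round 1: Proposal Red vs Plan F — 3–6, Plan F advances.
Round 2: Plan F vs Proposal Blue — 6–3, Plan F advances.
Round 3: Plan F vs Plan A — 6–3, Plan F advances.
Round 4: Plan F vs Plan C — 9–0, Plan F advances.
Round 5: Plan F vs Plan D — 4–5, Plan D advances.
The agenda winner is Plan D.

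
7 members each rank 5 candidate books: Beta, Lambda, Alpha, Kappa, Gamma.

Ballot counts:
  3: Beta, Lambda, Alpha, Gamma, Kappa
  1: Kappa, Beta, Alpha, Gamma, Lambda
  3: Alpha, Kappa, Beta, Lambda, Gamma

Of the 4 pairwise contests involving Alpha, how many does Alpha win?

Alpha against each rival (7 members):
Alpha vs Beta: 3 to 4, Beta.
Alpha vs Lambda: Alpha wins 4–3.
Alpha vs Kappa: 3+3 = 6 for Alpha, 1 for Kappa — Alpha by 6–1.
Alpha vs Gamma: Alpha is ranked higher on 3+1+3 = 7 ballots, Gamma on 0. Alpha wins 7–0.
Alpha beats Lambda, Kappa, Gamma; loses to Beta — 3 pairwise wins.

3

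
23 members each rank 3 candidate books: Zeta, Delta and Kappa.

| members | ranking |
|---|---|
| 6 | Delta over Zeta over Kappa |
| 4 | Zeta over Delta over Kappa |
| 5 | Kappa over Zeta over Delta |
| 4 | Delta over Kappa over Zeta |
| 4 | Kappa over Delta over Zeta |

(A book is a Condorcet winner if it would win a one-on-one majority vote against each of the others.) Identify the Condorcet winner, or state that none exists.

Delta

Check each pair by majority over 23 ballots:
Zeta vs Delta: Delta wins 14–9.
Zeta vs Kappa: Zeta is ranked higher on 6+4 = 10 ballots, Kappa on 13. Kappa wins 13–10.
Delta vs Kappa: Delta is ranked higher on 6+4+4 = 14 ballots, Kappa on 9. Delta wins 14–9.
Delta wins every pairwise contest, so Delta is the Condorcet winner.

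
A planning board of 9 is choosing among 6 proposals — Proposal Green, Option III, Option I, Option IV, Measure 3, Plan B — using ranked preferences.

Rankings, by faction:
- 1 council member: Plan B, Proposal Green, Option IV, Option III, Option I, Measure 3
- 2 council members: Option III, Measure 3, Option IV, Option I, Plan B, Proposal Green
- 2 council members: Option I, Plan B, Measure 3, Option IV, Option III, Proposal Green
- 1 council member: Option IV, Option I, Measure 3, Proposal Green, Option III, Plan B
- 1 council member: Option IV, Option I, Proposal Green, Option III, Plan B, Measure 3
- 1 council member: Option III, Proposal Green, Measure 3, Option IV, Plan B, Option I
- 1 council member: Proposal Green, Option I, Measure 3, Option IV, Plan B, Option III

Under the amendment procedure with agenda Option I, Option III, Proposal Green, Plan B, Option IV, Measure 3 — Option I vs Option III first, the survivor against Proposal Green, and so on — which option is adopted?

Measure 3

Round 1: Option I vs Option III — 5–4, Option I advances.
Round 2: Option I vs Proposal Green — 6–3, Option I advances.
Round 3: Option I vs Plan B — 7–2, Option I advances.
Round 4: Option I vs Option IV — 3–6, Option IV advances.
Round 5: Option IV vs Measure 3 — 3–6, Measure 3 advances.
Measure 3 survives the agenda.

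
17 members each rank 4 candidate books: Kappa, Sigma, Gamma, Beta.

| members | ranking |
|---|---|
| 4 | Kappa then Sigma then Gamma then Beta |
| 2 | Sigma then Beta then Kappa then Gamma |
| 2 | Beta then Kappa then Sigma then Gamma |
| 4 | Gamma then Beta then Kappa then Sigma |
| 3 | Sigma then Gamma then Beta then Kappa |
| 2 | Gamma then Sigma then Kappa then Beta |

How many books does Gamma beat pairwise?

2

Gamma against each rival (17 members):
Gamma vs Kappa: 4+3+2 = 9 for Gamma, 8 for Kappa — Gamma by 9–8.
Gamma vs Sigma: Gamma is ranked higher on 4+2 = 6 ballots, Sigma on 11. Sigma wins 11–6.
Gamma vs Beta: Gamma, 13–4.
Gamma beats Kappa, Beta; loses to Sigma — 2 pairwise wins.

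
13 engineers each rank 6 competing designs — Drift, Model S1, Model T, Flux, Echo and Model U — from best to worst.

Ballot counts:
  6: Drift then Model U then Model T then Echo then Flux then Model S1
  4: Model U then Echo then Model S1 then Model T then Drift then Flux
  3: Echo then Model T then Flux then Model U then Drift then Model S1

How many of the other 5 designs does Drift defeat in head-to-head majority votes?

2

Drift against each rival (13 engineers):
Drift vs Model S1: Drift is ranked higher on 6+3 = 9 ballots, Model S1 on 4. Drift wins 9–4.
Drift vs Model T: Model T wins 7–6.
Drift vs Flux: Drift wins 10–3.
Drift vs Echo: Echo wins 7–6.
Drift vs Model U: 6 for Drift, 7 for Model U — Model U by 7–6.
Drift beats Model S1, Flux; loses to Model T, Echo, Model U — 2 pairwise wins.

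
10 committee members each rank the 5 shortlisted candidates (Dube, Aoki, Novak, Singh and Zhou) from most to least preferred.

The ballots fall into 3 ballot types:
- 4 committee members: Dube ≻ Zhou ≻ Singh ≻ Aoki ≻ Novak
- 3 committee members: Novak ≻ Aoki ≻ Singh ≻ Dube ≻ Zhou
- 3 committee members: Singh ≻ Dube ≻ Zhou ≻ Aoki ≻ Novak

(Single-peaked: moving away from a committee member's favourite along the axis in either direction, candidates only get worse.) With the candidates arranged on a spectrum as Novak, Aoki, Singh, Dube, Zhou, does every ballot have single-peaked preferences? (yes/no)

Axis positions: Novak=1, Aoki=2, Singh=3, Dube=4, Zhou=5.
Ballot type 1 (peak Dube at position 4): ranking walks positions 4-5-3-2-1, expanding outward from the peak — single-peaked.
Ballot type 2 (peak Novak at position 1): ranking walks positions 1-2-3-4-5, expanding outward from the peak — single-peaked.
Ballot type 3 (peak Singh at position 3): ranking walks positions 3-4-5-2-1, expanding outward from the peak — single-peaked.
Every ranking is single-peaked on this axis.

yes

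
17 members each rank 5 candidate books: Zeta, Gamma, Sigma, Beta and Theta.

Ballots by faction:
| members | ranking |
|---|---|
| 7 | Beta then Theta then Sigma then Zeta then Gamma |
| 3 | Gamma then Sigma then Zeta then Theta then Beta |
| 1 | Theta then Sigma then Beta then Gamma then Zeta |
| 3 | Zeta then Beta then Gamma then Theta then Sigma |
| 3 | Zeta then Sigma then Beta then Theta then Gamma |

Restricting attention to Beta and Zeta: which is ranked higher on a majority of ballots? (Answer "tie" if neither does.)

Ballots ranking Beta above Zeta: 7 + 1 = 8.
Ballots ranking Zeta above Beta: 17 − 8 = 9.
Zeta wins the head-to-head 9–8.

Zeta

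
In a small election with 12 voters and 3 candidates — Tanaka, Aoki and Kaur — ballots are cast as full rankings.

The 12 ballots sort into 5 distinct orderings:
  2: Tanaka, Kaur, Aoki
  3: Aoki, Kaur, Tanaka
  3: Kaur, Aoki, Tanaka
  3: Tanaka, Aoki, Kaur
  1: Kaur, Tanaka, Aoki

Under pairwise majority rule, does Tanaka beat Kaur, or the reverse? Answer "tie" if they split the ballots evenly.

Ballots ranking Tanaka above Kaur: 2 + 3 = 5.
Ballots ranking Kaur above Tanaka: 12 − 5 = 7.
Kaur wins the head-to-head 7–5.

Kaur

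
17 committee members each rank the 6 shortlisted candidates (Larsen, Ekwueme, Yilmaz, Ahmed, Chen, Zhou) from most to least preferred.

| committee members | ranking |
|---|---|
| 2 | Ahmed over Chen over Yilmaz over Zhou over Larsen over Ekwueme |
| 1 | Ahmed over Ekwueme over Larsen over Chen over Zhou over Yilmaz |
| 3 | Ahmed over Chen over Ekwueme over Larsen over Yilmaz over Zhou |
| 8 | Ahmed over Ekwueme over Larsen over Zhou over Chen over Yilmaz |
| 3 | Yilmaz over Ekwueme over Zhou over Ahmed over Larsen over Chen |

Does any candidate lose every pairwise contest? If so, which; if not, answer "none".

Yilmaz

Head-to-head results (17 committee members):
Larsen vs Ekwueme: 2 for Larsen, 15 for Ekwueme — Ekwueme by 15–2.
Larsen vs Yilmaz: Larsen wins 12–5.
Larsen vs Ahmed: Larsen is ranked higher on 0 ballots, Ahmed on 17. Ahmed wins 17–0.
Larsen vs Chen: 1+8+3 = 12 for Larsen, 5 for Chen — Larsen by 12–5.
Larsen vs Zhou: Larsen is ranked higher on 1+3+8 = 12 ballots, Zhou on 5. Larsen wins 12–5.
Ekwueme vs Yilmaz: 1+3+8 = 12 for Ekwueme, 5 for Yilmaz — Ekwueme by 12–5.
Ekwueme vs Ahmed: 3 for Ekwueme, 14 for Ahmed — Ahmed by 14–3.
Ekwueme vs Chen: Ekwueme wins 12–5.
Ekwueme vs Zhou: Ekwueme is ranked higher on 1+3+8+3 = 15 ballots, Zhou on 2. Ekwueme wins 15–2.
Yilmaz vs Ahmed: Ahmed, 14–3.
Yilmaz vs Chen: Yilmaz preferred on 3 ballots; Chen wins 14–3.
Yilmaz vs Zhou: Yilmaz is ranked higher on 2+3+3 = 8 ballots, Zhou on 9. Zhou wins 9–8.
Ahmed vs Chen: 2+1+3+8+3 = 17 for Ahmed, 0 for Chen — Ahmed by 17–0.
Ahmed vs Zhou: 14 to 3, Ahmed.
Chen–Zhou: Zhou 11–6.
Yilmaz is beaten in every head-to-head and is the Condorcet loser.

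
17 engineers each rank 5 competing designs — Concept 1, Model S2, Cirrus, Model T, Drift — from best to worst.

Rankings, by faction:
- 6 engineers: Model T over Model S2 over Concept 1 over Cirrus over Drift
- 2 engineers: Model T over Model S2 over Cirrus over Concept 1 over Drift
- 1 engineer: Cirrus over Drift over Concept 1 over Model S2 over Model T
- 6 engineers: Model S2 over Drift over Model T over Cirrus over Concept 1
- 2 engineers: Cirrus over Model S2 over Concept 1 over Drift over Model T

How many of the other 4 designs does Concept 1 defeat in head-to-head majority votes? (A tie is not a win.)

Concept 1 against each rival (17 engineers):
Concept 1 vs Model S2: 1 to 16, Model S2.
Concept 1 vs Cirrus: Concept 1 preferred on 6 ballots; Cirrus wins 11–6.
Concept 1–Model T: Model T 14–3.
Concept 1 vs Drift: Concept 1 is ranked higher on 6+2+2 = 10 ballots, Drift on 7. Concept 1 wins 10–7.
Concept 1 beats Drift; loses to Model S2, Cirrus, Model T — 1 pairwise win.

1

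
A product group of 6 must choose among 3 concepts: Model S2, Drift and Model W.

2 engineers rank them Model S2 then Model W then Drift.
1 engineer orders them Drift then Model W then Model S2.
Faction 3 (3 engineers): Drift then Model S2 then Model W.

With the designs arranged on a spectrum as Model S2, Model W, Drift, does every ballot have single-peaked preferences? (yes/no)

no

Axis positions: Model S2=1, Model W=2, Drift=3.
Faction 1 (peak Model S2 at position 1): ranking walks positions 1-2-3, expanding outward from the peak — single-peaked.
Faction 2 (peak Drift at position 3): ranking walks positions 3-2-1, expanding outward from the peak — single-peaked.
Faction 3: ranking walks positions 3-1-2; Model S2 is ranked above Model W even though Model W lies between Model S2 and the peak Drift on the axis — preferences dip and rise again. Not single-peaked.
Faction 3 violates single-peakedness, so the profile is not single-peaked on this axis.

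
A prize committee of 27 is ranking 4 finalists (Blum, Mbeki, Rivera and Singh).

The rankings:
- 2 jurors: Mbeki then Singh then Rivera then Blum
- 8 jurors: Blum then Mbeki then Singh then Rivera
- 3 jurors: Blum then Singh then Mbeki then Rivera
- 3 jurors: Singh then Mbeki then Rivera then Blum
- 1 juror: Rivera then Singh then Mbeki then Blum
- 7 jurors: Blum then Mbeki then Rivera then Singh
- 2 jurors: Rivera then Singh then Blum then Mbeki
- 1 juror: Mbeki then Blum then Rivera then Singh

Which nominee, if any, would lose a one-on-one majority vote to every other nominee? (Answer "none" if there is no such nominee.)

Rivera

Pairwise majorities:
Blum vs Mbeki: Blum wins 20–7.
Blum vs Rivera: Blum wins 19–8.
Blum–Singh: Blum 19–8.
Mbeki vs Rivera: Mbeki wins 24–3.
Mbeki vs Singh: Mbeki wins 18–9.
Rivera vs Singh: 11 to 16, Singh.
Rivera is beaten in every head-to-head and is the Condorcet loser.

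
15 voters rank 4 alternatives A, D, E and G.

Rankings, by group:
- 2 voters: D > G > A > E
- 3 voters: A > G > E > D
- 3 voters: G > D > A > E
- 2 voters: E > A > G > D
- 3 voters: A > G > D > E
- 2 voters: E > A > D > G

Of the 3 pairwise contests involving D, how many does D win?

D against each rival (15 voters):
D vs A: 5 to 10, A.
D–E: D 8–7.
D vs G: D is ranked higher on 2+2 = 4 ballots, G on 11. G wins 11–4.
D beats E; loses to A, G — 1 pairwise win.

1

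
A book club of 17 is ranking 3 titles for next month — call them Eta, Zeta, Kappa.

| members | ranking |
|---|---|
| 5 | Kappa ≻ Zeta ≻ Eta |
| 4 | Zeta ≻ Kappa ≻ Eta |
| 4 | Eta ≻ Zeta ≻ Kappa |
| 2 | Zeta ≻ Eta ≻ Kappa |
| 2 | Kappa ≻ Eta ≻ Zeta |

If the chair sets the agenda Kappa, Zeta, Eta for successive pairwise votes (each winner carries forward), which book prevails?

Round 1: Kappa vs Zeta — 7–10, Zeta advances.
Round 2: Zeta vs Eta — 11–6, Zeta advances.
The agenda winner is Zeta.

Zeta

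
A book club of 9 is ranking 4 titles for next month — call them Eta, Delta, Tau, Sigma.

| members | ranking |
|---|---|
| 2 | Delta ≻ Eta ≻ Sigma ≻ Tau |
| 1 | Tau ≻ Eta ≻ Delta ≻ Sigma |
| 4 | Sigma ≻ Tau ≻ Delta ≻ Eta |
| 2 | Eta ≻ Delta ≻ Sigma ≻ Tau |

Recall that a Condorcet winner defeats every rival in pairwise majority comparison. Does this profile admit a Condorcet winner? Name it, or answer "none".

Check each pair by majority over 9 ballots:
Eta vs Delta: Eta preferred on 1+2 = 3 ballots; Delta wins 6–3.
Eta vs Tau: Eta preferred on 2+2 = 4 ballots; Tau wins 5–4.
Eta vs Sigma: Eta is ranked higher on 2+1+2 = 5 ballots, Sigma on 4. Eta wins 5–4.
Delta vs Tau: 2+2 = 4 for Delta, 5 for Tau — Tau by 5–4.
Delta vs Sigma: 2+1+2 = 5 for Delta, 4 for Sigma — Delta by 5–4.
Tau vs Sigma: 1 to 8, Sigma.
Every book loses at least once (Eta loses to Delta; Delta loses to Tau; Tau loses to Sigma; Sigma loses to Eta). The majority relation contains the cycle Eta → Sigma → Tau → Eta, so there is no Condorcet winner.

none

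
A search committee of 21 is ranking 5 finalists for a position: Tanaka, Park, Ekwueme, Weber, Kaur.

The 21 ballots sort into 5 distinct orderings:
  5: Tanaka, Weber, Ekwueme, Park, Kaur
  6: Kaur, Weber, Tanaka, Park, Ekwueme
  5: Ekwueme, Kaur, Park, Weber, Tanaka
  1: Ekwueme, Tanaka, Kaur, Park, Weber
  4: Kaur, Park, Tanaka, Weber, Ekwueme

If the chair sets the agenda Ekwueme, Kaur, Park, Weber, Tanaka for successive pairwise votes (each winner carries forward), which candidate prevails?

Weber

Round 1: Ekwueme vs Kaur — 11–10, Ekwueme advances.
Round 2: Ekwueme vs Park — 11–10, Ekwueme advances.
Round 3: Ekwueme vs Weber — 6–15, Weber advances.
Round 4: Weber vs Tanaka — 11–10, Weber advances.
The agenda winner is Weber.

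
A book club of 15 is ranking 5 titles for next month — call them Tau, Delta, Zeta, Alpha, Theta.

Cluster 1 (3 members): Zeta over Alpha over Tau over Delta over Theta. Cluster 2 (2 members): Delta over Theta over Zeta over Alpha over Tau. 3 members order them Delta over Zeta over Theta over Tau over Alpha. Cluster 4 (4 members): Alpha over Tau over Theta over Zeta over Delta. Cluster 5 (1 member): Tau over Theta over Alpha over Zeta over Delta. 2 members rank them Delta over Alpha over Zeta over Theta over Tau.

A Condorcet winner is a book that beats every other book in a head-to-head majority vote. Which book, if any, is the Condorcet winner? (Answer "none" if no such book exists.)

Zeta

Pairwise majorities:
Tau vs Delta: 8 to 7, Tau.
Tau vs Zeta: Tau is ranked higher on 4+1 = 5 ballots, Zeta on 10. Zeta wins 10–5.
Tau vs Alpha: Tau preferred on 3+1 = 4 ballots; Alpha wins 11–4.
Tau vs Theta: 8 to 7, Tau.
Delta vs Zeta: Delta preferred on 2+3+2 = 7 ballots; Zeta wins 8–7.
Delta vs Alpha: 7 to 8, Alpha.
Delta vs Theta: 3+2+3+2 = 10 for Delta, 5 for Theta — Delta by 10–5.
Zeta vs Alpha: 8 to 7, Zeta.
Zeta vs Theta: Zeta preferred on 3+3+2 = 8 ballots; Zeta wins 8–7.
Alpha vs Theta: Alpha preferred on 3+4+2 = 9 ballots; Alpha wins 9–6.
Zeta beats each of Tau, Delta, Alpha, Theta — Zeta is the Condorcet winner.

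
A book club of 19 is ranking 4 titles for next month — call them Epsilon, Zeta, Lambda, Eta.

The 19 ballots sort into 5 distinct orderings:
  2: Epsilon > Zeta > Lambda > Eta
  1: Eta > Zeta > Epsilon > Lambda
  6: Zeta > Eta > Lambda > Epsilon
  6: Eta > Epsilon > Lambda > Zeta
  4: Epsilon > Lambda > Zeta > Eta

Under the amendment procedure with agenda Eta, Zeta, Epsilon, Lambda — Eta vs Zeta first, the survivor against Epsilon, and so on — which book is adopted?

Epsilon

Round 1: Eta vs Zeta — 7–12, Zeta advances.
Round 2: Zeta vs Epsilon — 7–12, Epsilon advances.
Round 3: Epsilon vs Lambda — 13–6, Epsilon advances.
The agenda winner is Epsilon.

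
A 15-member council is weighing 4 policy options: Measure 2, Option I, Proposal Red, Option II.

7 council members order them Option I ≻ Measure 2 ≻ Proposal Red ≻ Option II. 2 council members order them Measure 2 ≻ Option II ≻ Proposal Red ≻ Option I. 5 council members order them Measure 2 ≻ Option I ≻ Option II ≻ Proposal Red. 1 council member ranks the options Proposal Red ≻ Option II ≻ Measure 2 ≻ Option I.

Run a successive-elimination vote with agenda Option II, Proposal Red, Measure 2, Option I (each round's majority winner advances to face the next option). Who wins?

Round 1: Option II vs Proposal Red — 7–8, Proposal Red advances.
Round 2: Proposal Red vs Measure 2 — 1–14, Measure 2 advances.
Round 3: Measure 2 vs Option I — 8–7, Measure 2 advances.
Measure 2 survives the agenda.

Measure 2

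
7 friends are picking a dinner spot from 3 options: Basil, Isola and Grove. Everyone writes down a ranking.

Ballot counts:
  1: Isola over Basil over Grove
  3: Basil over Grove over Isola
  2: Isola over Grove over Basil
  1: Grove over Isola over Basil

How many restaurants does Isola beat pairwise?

1

Isola against each rival (7 friends):
Isola vs Basil: Isola is ranked higher on 1+2+1 = 4 ballots, Basil on 3. Isola wins 4–3.
Isola vs Grove: 3 to 4, Grove.
Isola beats Basil; loses to Grove — 1 pairwise win.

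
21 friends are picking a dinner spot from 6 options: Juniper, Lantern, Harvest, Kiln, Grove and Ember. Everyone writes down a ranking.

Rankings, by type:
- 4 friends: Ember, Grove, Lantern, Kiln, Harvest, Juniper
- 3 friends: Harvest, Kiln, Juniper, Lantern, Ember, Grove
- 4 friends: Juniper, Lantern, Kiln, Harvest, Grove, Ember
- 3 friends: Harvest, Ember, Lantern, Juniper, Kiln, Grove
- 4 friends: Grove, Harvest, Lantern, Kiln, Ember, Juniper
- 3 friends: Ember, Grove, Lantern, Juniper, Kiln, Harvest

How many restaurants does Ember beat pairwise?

2

Ember against each rival (21 friends):
Ember vs Juniper: 14 to 7, Ember.
Ember vs Lantern: Lantern wins 11–10.
Ember vs Harvest: Harvest, 14–7.
Ember vs Kiln: 4+3+3 = 10 for Ember, 11 for Kiln — Kiln by 11–10.
Ember vs Grove: Ember wins 13–8.
Ember beats Juniper, Grove; loses to Lantern, Harvest, Kiln — 2 pairwise wins.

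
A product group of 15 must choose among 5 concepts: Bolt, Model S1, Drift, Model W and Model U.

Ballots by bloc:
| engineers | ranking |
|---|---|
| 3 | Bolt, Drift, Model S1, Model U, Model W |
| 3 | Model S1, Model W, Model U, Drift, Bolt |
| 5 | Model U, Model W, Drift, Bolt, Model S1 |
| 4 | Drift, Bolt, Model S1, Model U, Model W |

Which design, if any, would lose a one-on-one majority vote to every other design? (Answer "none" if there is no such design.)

Pairwise majorities:
Bolt vs Model S1: 3+5+4 = 12 for Bolt, 3 for Model S1 — Bolt by 12–3.
Bolt vs Drift: Drift, 12–3.
Bolt vs Model W: Bolt is ranked higher on 3+4 = 7 ballots, Model W on 8. Model W wins 8–7.
Bolt vs Model U: 3+4 = 7 for Bolt, 8 for Model U — Model U by 8–7.
Model S1 vs Drift: Drift wins 12–3.
Model S1 vs Model W: Model S1, 10–5.
Model S1 vs Model U: 10 to 5, Model S1.
Drift vs Model W: Drift preferred on 3+4 = 7 ballots; Model W wins 8–7.
Drift–Model U: Model U 8–7.
Model W vs Model U: 3 to 12, Model U.
Every design wins at least one matchup (Bolt beats Model S1; Model S1 beats Model W; Drift beats Bolt; Model W beats Bolt; Model U beats Bolt), so there is no Condorcet loser.

none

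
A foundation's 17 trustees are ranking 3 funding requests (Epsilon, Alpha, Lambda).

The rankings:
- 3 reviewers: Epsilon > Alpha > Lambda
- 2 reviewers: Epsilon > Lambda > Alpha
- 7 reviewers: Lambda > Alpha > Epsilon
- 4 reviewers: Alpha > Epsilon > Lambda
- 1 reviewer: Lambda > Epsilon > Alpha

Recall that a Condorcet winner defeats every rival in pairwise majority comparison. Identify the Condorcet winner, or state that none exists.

Check each pair by majority over 17 ballots:
Epsilon vs Alpha: Alpha, 11–6.
Epsilon–Lambda: Epsilon 9–8.
Alpha vs Lambda: Lambda, 10–7.
Each project drops at least one matchup (Epsilon loses to Alpha; Alpha loses to Lambda; Lambda loses to Epsilon); the cycle Epsilon → Lambda → Alpha → Epsilon rules out a Condorcet winner.

none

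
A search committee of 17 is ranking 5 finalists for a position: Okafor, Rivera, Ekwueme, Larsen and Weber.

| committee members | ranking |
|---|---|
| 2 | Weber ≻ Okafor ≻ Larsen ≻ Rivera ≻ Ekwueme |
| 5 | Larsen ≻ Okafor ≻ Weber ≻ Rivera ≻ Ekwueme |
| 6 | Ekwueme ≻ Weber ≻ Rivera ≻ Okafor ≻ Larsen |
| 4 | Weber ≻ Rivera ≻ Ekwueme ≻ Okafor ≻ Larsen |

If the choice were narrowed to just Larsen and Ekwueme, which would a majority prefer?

Ekwueme

Ballots ranking Larsen above Ekwueme: 2 + 5 = 7.
Ballots ranking Ekwueme above Larsen: 17 − 7 = 10.
Ekwueme wins the head-to-head 10–7.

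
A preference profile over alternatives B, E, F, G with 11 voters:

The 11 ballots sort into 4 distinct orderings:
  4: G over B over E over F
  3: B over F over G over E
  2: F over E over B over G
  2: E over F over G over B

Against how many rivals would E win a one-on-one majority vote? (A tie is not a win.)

E against each rival (11 voters):
E vs B: E is ranked higher on 2+2 = 4 ballots, B on 7. B wins 7–4.
E vs F: E wins 6–5.
E–G: G 7–4.
E beats F; loses to B, G — 1 pairwise win.

1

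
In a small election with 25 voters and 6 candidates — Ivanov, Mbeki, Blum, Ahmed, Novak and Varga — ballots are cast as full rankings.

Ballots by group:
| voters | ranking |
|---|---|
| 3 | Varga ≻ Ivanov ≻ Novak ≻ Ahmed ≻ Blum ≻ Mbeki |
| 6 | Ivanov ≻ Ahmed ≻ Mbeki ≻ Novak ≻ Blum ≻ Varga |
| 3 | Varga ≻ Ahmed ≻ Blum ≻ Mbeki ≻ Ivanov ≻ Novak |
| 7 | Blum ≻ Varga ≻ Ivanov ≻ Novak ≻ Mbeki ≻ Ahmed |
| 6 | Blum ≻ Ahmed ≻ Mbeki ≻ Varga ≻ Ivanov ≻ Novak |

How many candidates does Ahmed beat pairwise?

2

Ahmed against each rival (25 voters):
Ahmed vs Ivanov: 3+6 = 9 for Ahmed, 16 for Ivanov — Ivanov by 16–9.
Ahmed vs Mbeki: 18 to 7, Ahmed.
Ahmed vs Blum: 12 to 13, Blum.
Ahmed–Novak: Ahmed 15–10.
Ahmed vs Varga: Ahmed is ranked higher on 6+6 = 12 ballots, Varga on 13. Varga wins 13–12.
Ahmed beats Mbeki, Novak; loses to Ivanov, Blum, Varga — 2 pairwise wins.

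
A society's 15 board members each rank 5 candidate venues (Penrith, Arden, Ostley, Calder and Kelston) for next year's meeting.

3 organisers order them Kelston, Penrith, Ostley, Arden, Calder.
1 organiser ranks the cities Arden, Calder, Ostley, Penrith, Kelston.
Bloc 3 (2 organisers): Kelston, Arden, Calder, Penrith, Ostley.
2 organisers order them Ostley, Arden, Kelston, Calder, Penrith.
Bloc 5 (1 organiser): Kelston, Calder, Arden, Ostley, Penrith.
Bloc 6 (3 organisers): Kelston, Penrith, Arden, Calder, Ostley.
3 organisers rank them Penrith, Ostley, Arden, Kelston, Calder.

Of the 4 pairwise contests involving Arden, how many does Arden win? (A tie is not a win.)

1

Arden against each rival (15 organisers):
Arden vs Penrith: Arden preferred on 1+2+2+1 = 6 ballots; Penrith wins 9–6.
Arden–Ostley: Ostley 8–7.
Arden vs Calder: Arden, 14–1.
Arden vs Kelston: Kelston, 9–6.
Arden beats Calder; loses to Penrith, Ostley, Kelston — 1 pairwise win.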